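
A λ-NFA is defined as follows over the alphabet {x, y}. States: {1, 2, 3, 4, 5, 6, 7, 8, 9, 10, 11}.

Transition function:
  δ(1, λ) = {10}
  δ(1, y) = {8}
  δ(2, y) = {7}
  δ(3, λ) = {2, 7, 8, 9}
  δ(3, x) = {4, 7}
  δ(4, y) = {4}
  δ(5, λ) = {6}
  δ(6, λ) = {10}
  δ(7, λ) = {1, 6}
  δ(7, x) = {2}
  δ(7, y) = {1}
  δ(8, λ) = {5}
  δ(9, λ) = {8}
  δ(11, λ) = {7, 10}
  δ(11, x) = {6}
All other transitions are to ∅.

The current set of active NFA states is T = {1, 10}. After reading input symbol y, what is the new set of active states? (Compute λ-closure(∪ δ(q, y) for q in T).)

1 on y → {8}.
No y-transition from 10.
Union after reading y: {8}.
Now take the λ-closure:
From 8 via λ: add 5.
From 5 via λ: add 6.
From 6 via λ: add 10.
No new states can be added; the closed set is {5, 6, 8, 10}.

{5, 6, 8, 10}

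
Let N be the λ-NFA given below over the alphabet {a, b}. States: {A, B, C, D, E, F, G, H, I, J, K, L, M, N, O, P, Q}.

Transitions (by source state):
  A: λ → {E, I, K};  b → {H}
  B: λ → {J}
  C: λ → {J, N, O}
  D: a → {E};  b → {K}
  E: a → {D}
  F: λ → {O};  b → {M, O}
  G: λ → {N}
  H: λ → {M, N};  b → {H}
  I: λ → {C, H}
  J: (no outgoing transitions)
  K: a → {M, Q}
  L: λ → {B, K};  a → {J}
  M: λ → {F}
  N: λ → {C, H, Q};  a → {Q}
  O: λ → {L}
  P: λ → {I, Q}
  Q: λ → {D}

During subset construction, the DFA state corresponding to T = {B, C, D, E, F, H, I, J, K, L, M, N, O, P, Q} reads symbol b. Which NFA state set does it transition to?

D on b → {K}.
F on b → {M, O}.
H on b → {H}.
No b-transition from B, C, E, I, J, K, L, M, N, O, P, Q.
Union after reading b: {H, K, M, O}.
Now take the λ-closure:
From H via λ: add N.
From M via λ: add F.
From O via λ: add L.
From L via λ: add B.
From N via λ: add C, Q.
From B via λ: add J.
From Q via λ: add D.
No new states can be added; the closed set is {B, C, D, F, H, J, K, L, M, N, O, Q}.

{B, C, D, F, H, J, K, L, M, N, O, Q}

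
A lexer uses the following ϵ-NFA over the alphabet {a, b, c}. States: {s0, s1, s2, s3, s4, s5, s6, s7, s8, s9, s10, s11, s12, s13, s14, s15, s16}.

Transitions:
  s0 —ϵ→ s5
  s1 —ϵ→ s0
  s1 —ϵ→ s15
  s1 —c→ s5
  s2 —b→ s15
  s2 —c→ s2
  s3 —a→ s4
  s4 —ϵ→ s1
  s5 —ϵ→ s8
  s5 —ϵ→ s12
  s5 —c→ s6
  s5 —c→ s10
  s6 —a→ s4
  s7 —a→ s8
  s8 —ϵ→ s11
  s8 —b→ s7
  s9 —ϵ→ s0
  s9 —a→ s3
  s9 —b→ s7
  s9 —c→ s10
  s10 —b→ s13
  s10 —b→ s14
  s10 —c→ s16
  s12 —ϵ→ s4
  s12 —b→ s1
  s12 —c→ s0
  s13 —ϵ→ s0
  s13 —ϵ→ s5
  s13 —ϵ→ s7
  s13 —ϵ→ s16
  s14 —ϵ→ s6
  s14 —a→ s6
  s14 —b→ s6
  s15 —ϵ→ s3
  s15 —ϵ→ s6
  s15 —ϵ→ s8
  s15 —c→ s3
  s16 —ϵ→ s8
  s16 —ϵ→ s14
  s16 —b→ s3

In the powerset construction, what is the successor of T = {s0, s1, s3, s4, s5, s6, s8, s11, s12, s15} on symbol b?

s8 on b → {s7}.
s12 on b → {s1}.
No b-transition from s0, s1, s3, s4, s5, s6, s11, s15.
Union after reading b: {s1, s7}.
Now take the ϵ-closure:
From s1 via ϵ: add s0, s15.
From s0 via ϵ: add s5.
From s15 via ϵ: add s3, s6, s8.
From s5 via ϵ: add s12.
From s8 via ϵ: add s11.
From s12 via ϵ: add s4.
No new states can be added; the closed set is {s0, s1, s3, s4, s5, s6, s7, s8, s11, s12, s15}.

{s0, s1, s3, s4, s5, s6, s7, s8, s11, s12, s15}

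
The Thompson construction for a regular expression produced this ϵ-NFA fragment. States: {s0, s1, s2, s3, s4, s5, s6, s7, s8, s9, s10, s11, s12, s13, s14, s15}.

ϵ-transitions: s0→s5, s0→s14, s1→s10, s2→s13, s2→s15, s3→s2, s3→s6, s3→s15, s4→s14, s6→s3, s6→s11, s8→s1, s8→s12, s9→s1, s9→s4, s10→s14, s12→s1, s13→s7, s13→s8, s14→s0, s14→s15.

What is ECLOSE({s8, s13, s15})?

{s0, s1, s5, s7, s8, s10, s12, s13, s14, s15}

Start with {s8, s13, s15}.
From s8 via ϵ: add s1, s12.
From s13 via ϵ: add s7.
From s1 via ϵ: add s10.
From s10 via ϵ: add s14.
From s14 via ϵ: add s0.
From s0 via ϵ: add s5.
No new states can be added; the closed set is {s0, s1, s5, s7, s8, s10, s12, s13, s14, s15}.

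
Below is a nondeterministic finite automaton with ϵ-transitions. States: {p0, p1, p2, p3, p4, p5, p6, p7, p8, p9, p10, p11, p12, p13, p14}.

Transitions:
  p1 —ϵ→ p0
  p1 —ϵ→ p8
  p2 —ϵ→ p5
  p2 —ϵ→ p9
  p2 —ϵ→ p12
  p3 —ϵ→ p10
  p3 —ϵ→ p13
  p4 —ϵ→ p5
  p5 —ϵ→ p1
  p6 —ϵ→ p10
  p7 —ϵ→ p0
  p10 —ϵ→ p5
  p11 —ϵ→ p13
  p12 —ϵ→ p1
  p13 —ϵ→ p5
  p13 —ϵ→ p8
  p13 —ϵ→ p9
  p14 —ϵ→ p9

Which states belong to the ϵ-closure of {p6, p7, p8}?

Start with {p6, p7, p8}.
From p6 via ϵ: add p10.
From p7 via ϵ: add p0.
From p10 via ϵ: add p5.
From p5 via ϵ: add p1.
No new states can be added; the closed set is {p0, p1, p5, p6, p7, p8, p10}.

{p0, p1, p5, p6, p7, p8, p10}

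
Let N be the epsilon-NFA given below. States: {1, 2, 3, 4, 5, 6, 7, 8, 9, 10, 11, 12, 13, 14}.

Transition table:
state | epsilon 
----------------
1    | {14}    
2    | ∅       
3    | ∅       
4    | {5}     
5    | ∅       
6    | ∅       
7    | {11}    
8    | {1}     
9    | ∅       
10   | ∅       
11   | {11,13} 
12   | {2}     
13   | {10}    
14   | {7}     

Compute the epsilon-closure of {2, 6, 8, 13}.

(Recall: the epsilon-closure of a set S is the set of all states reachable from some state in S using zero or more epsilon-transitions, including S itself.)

{1, 2, 6, 7, 8, 10, 11, 13, 14}

Start with {2, 6, 8, 13}.
From 8 via epsilon: add 1.
From 13 via epsilon: add 10.
From 1 via epsilon: add 14.
From 14 via epsilon: add 7.
From 7 via epsilon: add 11.
No new states can be added; the closed set is {1, 2, 6, 7, 8, 10, 11, 13, 14}.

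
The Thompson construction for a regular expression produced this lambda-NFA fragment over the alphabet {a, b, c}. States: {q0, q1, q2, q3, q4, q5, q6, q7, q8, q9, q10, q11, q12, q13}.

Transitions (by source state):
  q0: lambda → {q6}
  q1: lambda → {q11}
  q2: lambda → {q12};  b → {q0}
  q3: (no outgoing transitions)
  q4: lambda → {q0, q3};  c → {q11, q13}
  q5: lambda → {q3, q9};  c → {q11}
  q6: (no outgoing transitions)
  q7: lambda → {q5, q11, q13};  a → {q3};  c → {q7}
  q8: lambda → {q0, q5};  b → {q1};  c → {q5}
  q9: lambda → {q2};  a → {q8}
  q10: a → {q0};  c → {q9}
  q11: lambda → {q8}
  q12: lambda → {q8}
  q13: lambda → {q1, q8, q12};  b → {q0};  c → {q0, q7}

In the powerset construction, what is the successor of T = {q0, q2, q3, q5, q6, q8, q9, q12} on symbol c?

{q0, q2, q3, q5, q6, q8, q9, q11, q12}

q5 on c → {q11}.
q8 on c → {q5}.
No c-transition from q0, q2, q3, q6, q9, q12.
Union after reading c: {q5, q11}.
Now take the lambda-closure:
From q5 via lambda: add q3, q9.
From q11 via lambda: add q8.
From q8 via lambda: add q0.
From q9 via lambda: add q2.
From q0 via lambda: add q6.
From q2 via lambda: add q12.
No new states can be added; the closed set is {q0, q2, q3, q5, q6, q8, q9, q11, q12}.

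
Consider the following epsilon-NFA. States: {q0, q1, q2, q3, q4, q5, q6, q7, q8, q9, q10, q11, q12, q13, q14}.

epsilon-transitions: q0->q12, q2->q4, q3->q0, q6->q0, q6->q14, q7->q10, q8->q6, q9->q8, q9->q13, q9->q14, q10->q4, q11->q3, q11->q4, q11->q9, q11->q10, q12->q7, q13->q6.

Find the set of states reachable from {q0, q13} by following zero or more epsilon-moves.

Start with {q0, q13}.
From q0 via epsilon: add q12.
From q13 via epsilon: add q6.
From q6 via epsilon: add q14.
From q12 via epsilon: add q7.
From q7 via epsilon: add q10.
From q10 via epsilon: add q4.
No new states can be added; the closed set is {q0, q4, q6, q7, q10, q12, q13, q14}.

{q0, q4, q6, q7, q10, q12, q13, q14}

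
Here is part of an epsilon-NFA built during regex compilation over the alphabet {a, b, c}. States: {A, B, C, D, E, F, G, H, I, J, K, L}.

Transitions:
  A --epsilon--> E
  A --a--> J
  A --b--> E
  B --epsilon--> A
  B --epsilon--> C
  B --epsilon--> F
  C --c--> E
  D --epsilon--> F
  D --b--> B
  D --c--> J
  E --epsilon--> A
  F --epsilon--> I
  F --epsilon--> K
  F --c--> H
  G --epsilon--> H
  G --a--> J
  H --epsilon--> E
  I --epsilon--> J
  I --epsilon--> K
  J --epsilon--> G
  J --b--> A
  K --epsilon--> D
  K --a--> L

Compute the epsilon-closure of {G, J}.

{A, E, G, H, J}

Start with {G, J}.
From G via epsilon: add H.
From H via epsilon: add E.
From E via epsilon: add A.
No new states can be added; the closed set is {A, E, G, H, J}.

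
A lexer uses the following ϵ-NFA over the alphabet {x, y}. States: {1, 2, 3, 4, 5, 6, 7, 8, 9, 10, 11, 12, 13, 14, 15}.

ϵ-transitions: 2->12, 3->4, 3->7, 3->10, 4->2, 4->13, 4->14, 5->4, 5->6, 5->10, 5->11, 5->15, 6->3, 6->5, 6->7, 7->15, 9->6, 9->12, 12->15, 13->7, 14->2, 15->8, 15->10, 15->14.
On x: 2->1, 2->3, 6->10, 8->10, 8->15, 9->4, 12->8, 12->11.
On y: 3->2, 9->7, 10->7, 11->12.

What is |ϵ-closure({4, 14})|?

Start with {4, 14}.
From 4 via ϵ: add 2, 13.
From 2 via ϵ: add 12.
From 13 via ϵ: add 7.
From 7 via ϵ: add 15.
From 15 via ϵ: add 8, 10.
ϵ-closure = {2, 4, 7, 8, 10, 12, 13, 14, 15}, which has 9 states.

9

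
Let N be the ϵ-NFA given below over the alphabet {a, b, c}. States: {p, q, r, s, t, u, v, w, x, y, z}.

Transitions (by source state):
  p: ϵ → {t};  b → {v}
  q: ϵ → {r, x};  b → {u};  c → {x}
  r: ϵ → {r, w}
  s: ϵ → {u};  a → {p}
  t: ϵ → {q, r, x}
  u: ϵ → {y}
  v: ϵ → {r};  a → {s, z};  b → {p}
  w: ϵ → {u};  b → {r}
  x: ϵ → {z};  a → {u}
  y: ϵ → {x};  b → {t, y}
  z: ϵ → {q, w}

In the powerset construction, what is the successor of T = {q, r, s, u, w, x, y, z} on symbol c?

{q, r, u, w, x, y, z}

q on c → {x}.
No c-transition from r, s, u, w, x, y, z.
Union after reading c: {x}.
Now take the ϵ-closure:
From x via ϵ: add z.
From z via ϵ: add q, w.
From q via ϵ: add r.
From w via ϵ: add u.
From u via ϵ: add y.
No new states can be added; the closed set is {q, r, u, w, x, y, z}.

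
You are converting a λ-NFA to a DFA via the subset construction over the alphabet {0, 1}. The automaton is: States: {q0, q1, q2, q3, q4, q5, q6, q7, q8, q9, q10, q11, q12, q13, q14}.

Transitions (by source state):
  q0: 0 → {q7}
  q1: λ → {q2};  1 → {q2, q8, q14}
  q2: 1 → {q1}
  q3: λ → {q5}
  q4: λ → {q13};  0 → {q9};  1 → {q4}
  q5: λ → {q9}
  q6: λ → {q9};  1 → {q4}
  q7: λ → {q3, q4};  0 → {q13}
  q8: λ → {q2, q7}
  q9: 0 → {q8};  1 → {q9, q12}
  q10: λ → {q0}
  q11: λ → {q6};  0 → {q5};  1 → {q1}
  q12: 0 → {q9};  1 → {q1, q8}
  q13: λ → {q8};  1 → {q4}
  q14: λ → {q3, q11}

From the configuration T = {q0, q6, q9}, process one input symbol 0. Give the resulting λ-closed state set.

{q2, q3, q4, q5, q7, q8, q9, q13}

q0 on 0 → {q7}.
q9 on 0 → {q8}.
No 0-transition from q6.
Union after reading 0: {q7, q8}.
Now take the λ-closure:
From q7 via λ: add q3, q4.
From q8 via λ: add q2.
From q3 via λ: add q5.
From q4 via λ: add q13.
From q5 via λ: add q9.
No new states can be added; the closed set is {q2, q3, q4, q5, q7, q8, q9, q13}.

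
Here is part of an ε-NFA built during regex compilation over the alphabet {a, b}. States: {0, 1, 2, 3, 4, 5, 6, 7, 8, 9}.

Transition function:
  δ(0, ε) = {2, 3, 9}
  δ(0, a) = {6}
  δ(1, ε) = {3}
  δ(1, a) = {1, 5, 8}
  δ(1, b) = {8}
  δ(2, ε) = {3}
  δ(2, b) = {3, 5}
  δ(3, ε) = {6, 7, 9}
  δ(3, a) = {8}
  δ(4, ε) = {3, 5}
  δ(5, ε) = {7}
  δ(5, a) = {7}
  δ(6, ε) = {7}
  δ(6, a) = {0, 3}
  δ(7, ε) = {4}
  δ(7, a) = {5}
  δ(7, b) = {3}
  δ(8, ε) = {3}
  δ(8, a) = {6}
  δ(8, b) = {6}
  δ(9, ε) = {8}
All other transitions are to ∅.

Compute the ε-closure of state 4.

Start with {4}.
From 4 via ε: add 3, 5.
From 3 via ε: add 6, 7, 9.
From 9 via ε: add 8.
No new states can be added; the closed set is {3, 4, 5, 6, 7, 8, 9}.

{3, 4, 5, 6, 7, 8, 9}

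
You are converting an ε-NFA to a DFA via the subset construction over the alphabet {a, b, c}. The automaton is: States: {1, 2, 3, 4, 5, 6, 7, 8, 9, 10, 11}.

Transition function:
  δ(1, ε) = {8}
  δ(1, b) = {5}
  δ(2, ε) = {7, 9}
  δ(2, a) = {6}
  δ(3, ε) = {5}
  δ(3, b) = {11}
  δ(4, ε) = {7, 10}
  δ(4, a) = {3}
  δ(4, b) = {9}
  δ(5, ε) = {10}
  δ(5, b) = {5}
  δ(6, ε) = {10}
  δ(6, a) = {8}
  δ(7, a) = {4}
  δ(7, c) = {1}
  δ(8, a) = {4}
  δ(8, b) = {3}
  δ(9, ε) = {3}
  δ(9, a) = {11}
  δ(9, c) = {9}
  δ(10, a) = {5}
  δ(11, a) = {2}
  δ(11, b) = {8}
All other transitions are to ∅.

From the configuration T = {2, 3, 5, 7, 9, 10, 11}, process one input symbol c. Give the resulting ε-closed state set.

{1, 3, 5, 8, 9, 10}

7 on c → {1}.
9 on c → {9}.
No c-transition from 2, 3, 5, 10, 11.
Union after reading c: {1, 9}.
Now take the ε-closure:
From 1 via ε: add 8.
From 9 via ε: add 3.
From 3 via ε: add 5.
From 5 via ε: add 10.
No new states can be added; the closed set is {1, 3, 5, 8, 9, 10}.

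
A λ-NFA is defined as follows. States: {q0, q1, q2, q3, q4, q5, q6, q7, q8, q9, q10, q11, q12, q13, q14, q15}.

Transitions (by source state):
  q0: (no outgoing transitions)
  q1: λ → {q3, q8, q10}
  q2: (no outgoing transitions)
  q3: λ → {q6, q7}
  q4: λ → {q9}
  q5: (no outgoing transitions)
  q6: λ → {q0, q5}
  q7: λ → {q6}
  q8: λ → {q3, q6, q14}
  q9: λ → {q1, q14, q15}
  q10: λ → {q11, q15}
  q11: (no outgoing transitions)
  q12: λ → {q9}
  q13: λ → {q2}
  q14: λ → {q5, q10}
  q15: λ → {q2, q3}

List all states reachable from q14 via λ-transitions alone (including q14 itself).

Start with {q14}.
From q14 via λ: add q5, q10.
From q10 via λ: add q11, q15.
From q15 via λ: add q2, q3.
From q3 via λ: add q6, q7.
From q6 via λ: add q0.
No new states can be added; the closed set is {q0, q2, q3, q5, q6, q7, q10, q11, q14, q15}.

{q0, q2, q3, q5, q6, q7, q10, q11, q14, q15}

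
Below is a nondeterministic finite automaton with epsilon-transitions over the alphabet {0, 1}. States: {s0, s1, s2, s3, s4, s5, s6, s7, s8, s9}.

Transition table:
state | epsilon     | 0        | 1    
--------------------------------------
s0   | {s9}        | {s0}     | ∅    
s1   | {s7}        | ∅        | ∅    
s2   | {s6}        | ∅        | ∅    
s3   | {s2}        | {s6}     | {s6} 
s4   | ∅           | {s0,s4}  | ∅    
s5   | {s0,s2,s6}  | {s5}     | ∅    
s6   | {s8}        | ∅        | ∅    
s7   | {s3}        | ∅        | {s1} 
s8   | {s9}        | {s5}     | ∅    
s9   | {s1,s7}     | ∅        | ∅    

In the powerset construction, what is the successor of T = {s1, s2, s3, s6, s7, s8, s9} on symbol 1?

{s1, s2, s3, s6, s7, s8, s9}

s3 on 1 → {s6}.
s7 on 1 → {s1}.
No 1-transition from s1, s2, s6, s8, s9.
Union after reading 1: {s1, s6}.
Now take the epsilon-closure:
From s1 via epsilon: add s7.
From s6 via epsilon: add s8.
From s7 via epsilon: add s3.
From s8 via epsilon: add s9.
From s3 via epsilon: add s2.
No new states can be added; the closed set is {s1, s2, s3, s6, s7, s8, s9}.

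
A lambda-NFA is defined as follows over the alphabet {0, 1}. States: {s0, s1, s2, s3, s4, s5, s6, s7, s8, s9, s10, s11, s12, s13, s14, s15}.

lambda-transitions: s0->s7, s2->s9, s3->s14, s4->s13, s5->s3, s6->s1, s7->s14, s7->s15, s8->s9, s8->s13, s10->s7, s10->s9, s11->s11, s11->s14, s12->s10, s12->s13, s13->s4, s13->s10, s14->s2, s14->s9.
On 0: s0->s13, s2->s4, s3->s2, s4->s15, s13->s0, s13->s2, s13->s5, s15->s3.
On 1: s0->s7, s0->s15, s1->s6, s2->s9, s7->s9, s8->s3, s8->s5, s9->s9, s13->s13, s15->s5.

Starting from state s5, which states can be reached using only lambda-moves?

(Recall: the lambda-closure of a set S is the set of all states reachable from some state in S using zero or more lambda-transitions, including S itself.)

Start with {s5}.
From s5 via lambda: add s3.
From s3 via lambda: add s14.
From s14 via lambda: add s2, s9.
No new states can be added; the closed set is {s2, s3, s5, s9, s14}.

{s2, s3, s5, s9, s14}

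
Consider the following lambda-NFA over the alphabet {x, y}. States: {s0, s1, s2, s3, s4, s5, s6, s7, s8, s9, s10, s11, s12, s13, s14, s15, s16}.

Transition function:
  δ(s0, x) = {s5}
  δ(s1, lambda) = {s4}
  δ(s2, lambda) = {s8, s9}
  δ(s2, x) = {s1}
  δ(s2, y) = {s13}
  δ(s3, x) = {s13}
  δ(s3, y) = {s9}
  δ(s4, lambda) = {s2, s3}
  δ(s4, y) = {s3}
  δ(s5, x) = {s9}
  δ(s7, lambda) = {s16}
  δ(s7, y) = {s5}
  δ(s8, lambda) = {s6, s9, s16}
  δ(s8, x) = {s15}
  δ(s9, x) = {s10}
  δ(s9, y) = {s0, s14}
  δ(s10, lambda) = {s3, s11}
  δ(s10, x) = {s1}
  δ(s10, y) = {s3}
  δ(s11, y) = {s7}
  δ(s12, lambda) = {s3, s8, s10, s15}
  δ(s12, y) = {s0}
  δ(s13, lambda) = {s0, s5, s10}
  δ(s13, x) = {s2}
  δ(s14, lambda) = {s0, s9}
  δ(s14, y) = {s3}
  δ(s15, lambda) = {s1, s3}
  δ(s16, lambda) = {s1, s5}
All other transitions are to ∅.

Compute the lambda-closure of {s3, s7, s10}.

{s1, s2, s3, s4, s5, s6, s7, s8, s9, s10, s11, s16}

Start with {s3, s7, s10}.
From s7 via lambda: add s16.
From s10 via lambda: add s11.
From s16 via lambda: add s1, s5.
From s1 via lambda: add s4.
From s4 via lambda: add s2.
From s2 via lambda: add s8, s9.
From s8 via lambda: add s6.
No new states can be added; the closed set is {s1, s2, s3, s4, s5, s6, s7, s8, s9, s10, s11, s16}.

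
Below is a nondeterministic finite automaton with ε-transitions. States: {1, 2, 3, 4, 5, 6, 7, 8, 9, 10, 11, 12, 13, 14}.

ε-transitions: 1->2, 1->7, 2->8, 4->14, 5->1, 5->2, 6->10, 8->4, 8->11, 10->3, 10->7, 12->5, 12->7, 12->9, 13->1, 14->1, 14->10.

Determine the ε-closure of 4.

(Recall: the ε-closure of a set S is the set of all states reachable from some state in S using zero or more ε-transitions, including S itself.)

{1, 2, 3, 4, 7, 8, 10, 11, 14}

Start with {4}.
From 4 via ε: add 14.
From 14 via ε: add 1, 10.
From 1 via ε: add 2, 7.
From 10 via ε: add 3.
From 2 via ε: add 8.
From 8 via ε: add 11.
No new states can be added; the closed set is {1, 2, 3, 4, 7, 8, 10, 11, 14}.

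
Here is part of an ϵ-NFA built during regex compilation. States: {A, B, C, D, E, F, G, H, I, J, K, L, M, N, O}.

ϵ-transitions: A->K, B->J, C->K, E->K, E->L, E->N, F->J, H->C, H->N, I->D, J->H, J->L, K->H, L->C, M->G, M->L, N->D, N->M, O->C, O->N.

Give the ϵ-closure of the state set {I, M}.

{C, D, G, H, I, K, L, M, N}

Start with {I, M}.
From I via ϵ: add D.
From M via ϵ: add G, L.
From L via ϵ: add C.
From C via ϵ: add K.
From K via ϵ: add H.
From H via ϵ: add N.
No new states can be added; the closed set is {C, D, G, H, I, K, L, M, N}.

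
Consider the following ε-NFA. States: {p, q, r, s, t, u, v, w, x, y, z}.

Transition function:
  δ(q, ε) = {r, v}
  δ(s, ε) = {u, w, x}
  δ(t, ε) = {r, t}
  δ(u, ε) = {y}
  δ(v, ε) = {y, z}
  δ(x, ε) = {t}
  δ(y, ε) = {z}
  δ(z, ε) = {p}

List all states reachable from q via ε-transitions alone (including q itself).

Start with {q}.
From q via ε: add r, v.
From v via ε: add y, z.
From z via ε: add p.
No new states can be added; the closed set is {p, q, r, v, y, z}.

{p, q, r, v, y, z}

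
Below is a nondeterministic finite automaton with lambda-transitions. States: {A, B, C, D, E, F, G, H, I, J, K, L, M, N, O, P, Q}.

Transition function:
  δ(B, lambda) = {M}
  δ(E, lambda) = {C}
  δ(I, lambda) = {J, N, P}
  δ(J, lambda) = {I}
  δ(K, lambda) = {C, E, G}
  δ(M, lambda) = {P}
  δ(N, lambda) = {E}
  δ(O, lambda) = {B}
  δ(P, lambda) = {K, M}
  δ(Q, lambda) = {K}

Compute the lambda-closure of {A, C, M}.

{A, C, E, G, K, M, P}

Start with {A, C, M}.
From M via lambda: add P.
From P via lambda: add K.
From K via lambda: add E, G.
No new states can be added; the closed set is {A, C, E, G, K, M, P}.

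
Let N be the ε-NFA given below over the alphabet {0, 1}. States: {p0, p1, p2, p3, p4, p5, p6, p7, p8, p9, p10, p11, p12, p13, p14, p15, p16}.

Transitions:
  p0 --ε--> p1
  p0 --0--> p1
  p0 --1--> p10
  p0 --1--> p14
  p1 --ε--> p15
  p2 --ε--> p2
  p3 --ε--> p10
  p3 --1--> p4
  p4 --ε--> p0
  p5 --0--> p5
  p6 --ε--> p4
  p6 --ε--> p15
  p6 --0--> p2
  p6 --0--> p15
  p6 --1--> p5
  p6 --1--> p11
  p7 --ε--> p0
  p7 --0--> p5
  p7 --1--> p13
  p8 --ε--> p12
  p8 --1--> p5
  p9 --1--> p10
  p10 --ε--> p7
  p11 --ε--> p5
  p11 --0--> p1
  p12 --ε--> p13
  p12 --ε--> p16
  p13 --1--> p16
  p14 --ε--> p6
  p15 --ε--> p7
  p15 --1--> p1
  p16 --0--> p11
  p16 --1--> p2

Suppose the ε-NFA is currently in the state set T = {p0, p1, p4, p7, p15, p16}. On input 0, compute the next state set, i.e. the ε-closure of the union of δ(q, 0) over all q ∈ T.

p0 on 0 → {p1}.
p7 on 0 → {p5}.
p16 on 0 → {p11}.
No 0-transition from p1, p4, p15.
Union after reading 0: {p1, p5, p11}.
Now take the ε-closure:
From p1 via ε: add p15.
From p15 via ε: add p7.
From p7 via ε: add p0.
No new states can be added; the closed set is {p0, p1, p5, p7, p11, p15}.

{p0, p1, p5, p7, p11, p15}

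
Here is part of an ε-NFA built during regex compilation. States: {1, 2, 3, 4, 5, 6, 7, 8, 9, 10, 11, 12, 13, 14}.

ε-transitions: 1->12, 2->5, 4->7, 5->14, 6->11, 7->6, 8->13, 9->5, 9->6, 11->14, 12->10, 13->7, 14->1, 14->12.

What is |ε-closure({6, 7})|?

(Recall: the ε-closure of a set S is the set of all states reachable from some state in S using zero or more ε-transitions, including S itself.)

7

Start with {6, 7}.
From 6 via ε: add 11.
From 11 via ε: add 14.
From 14 via ε: add 1, 12.
From 12 via ε: add 10.
ε-closure = {1, 6, 7, 10, 11, 12, 14}, which has 7 states.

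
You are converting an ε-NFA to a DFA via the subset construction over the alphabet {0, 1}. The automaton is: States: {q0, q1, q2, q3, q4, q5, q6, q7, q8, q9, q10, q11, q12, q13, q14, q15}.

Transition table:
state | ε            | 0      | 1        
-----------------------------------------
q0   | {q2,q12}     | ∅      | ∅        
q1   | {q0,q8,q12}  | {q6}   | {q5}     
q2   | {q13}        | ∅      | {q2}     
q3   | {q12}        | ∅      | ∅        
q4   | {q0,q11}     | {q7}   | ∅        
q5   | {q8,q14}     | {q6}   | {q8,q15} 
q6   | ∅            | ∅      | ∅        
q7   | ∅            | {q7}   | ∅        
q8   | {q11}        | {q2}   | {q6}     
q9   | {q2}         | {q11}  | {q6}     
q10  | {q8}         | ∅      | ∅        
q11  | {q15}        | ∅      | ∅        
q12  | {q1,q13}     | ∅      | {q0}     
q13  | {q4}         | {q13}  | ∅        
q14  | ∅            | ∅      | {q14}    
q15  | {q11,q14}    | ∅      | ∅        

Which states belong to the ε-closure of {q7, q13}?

{q0, q1, q2, q4, q7, q8, q11, q12, q13, q14, q15}

Start with {q7, q13}.
From q13 via ε: add q4.
From q4 via ε: add q0, q11.
From q0 via ε: add q2, q12.
From q11 via ε: add q15.
From q12 via ε: add q1.
From q15 via ε: add q14.
From q1 via ε: add q8.
No new states can be added; the closed set is {q0, q1, q2, q4, q7, q8, q11, q12, q13, q14, q15}.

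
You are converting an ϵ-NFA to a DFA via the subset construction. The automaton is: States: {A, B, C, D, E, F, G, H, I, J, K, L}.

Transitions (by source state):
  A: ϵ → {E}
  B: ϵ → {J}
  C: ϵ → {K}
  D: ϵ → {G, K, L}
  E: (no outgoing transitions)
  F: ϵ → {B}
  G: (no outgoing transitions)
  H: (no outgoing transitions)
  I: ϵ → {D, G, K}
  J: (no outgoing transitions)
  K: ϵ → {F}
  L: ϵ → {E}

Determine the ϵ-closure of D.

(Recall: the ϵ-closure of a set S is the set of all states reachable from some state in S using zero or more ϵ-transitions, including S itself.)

Start with {D}.
From D via ϵ: add G, K, L.
From K via ϵ: add F.
From L via ϵ: add E.
From F via ϵ: add B.
From B via ϵ: add J.
No new states can be added; the closed set is {B, D, E, F, G, J, K, L}.

{B, D, E, F, G, J, K, L}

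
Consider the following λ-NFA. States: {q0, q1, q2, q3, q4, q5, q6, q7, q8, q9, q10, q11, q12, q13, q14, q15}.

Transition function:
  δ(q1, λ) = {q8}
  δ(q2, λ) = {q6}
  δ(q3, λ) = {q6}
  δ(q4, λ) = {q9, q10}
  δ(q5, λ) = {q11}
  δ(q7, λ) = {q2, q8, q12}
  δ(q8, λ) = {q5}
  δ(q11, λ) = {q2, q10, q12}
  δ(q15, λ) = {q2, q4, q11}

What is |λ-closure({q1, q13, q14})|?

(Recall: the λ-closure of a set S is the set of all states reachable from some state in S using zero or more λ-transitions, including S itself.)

10

Start with {q1, q13, q14}.
From q1 via λ: add q8.
From q8 via λ: add q5.
From q5 via λ: add q11.
From q11 via λ: add q2, q10, q12.
From q2 via λ: add q6.
λ-closure = {q1, q2, q5, q6, q8, q10, q11, q12, q13, q14}, which has 10 states.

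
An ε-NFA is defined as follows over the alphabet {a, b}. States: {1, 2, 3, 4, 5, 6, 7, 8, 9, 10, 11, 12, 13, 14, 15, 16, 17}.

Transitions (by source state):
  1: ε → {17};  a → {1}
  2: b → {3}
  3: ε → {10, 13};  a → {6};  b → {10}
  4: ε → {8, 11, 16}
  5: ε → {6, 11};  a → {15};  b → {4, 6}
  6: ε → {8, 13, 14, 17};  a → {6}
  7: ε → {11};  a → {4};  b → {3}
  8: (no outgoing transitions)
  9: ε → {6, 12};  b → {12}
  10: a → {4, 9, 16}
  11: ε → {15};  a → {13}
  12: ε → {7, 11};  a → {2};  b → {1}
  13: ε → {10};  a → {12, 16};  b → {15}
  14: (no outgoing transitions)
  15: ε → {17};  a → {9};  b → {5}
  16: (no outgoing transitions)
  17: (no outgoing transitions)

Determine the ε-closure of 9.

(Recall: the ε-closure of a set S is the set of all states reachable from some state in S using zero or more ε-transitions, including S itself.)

{6, 7, 8, 9, 10, 11, 12, 13, 14, 15, 17}

Start with {9}.
From 9 via ε: add 6, 12.
From 6 via ε: add 8, 13, 14, 17.
From 12 via ε: add 7, 11.
From 11 via ε: add 15.
From 13 via ε: add 10.
No new states can be added; the closed set is {6, 7, 8, 9, 10, 11, 12, 13, 14, 15, 17}.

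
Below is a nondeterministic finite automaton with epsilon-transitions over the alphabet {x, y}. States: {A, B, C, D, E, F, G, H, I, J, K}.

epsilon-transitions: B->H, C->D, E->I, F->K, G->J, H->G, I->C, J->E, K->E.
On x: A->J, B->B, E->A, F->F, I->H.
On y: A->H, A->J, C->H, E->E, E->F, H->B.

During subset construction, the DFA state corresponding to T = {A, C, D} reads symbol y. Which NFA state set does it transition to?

{C, D, E, G, H, I, J}

A on y → {H, J}.
C on y → {H}.
No y-transition from D.
Union after reading y: {H, J}.
Now take the epsilon-closure:
From H via epsilon: add G.
From J via epsilon: add E.
From E via epsilon: add I.
From I via epsilon: add C.
From C via epsilon: add D.
No new states can be added; the closed set is {C, D, E, G, H, I, J}.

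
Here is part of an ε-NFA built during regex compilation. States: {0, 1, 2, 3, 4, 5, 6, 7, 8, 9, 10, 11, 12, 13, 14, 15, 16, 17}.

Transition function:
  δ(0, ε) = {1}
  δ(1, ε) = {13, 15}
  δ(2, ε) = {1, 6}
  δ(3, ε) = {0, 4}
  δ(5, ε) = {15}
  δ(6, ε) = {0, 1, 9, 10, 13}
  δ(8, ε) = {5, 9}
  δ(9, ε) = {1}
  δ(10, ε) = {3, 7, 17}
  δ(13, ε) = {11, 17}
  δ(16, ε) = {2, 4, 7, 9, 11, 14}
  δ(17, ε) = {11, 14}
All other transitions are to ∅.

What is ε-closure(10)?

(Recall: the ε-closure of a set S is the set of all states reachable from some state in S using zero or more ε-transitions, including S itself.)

Start with {10}.
From 10 via ε: add 3, 7, 17.
From 3 via ε: add 0, 4.
From 17 via ε: add 11, 14.
From 0 via ε: add 1.
From 1 via ε: add 13, 15.
No new states can be added; the closed set is {0, 1, 3, 4, 7, 10, 11, 13, 14, 15, 17}.

{0, 1, 3, 4, 7, 10, 11, 13, 14, 15, 17}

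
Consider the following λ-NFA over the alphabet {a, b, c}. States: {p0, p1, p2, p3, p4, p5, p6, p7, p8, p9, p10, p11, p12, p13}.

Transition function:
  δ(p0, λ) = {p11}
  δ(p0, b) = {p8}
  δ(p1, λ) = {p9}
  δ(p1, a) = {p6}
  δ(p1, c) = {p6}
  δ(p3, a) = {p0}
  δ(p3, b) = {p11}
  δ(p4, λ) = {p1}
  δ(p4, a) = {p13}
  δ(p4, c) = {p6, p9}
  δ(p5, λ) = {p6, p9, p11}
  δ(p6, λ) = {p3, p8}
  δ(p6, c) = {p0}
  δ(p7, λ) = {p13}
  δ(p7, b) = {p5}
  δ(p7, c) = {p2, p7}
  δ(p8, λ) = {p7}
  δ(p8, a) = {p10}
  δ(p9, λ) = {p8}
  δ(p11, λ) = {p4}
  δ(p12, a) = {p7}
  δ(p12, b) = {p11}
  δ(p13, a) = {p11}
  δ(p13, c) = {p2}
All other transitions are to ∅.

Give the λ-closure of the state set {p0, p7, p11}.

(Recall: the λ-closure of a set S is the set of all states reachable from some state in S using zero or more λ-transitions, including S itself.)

{p0, p1, p4, p7, p8, p9, p11, p13}

Start with {p0, p7, p11}.
From p7 via λ: add p13.
From p11 via λ: add p4.
From p4 via λ: add p1.
From p1 via λ: add p9.
From p9 via λ: add p8.
No new states can be added; the closed set is {p0, p1, p4, p7, p8, p9, p11, p13}.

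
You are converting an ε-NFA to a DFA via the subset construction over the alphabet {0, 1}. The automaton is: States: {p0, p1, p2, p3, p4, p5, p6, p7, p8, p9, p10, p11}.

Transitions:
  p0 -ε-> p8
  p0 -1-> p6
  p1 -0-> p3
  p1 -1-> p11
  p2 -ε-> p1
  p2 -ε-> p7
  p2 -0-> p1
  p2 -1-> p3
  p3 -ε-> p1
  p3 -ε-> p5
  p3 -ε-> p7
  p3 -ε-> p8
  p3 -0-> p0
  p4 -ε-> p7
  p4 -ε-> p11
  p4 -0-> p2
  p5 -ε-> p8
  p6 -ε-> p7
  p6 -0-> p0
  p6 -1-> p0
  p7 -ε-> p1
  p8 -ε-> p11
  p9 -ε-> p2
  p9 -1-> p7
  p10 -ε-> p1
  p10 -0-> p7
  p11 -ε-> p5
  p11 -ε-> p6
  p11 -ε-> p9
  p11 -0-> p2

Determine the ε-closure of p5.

{p1, p2, p5, p6, p7, p8, p9, p11}

Start with {p5}.
From p5 via ε: add p8.
From p8 via ε: add p11.
From p11 via ε: add p6, p9.
From p6 via ε: add p7.
From p9 via ε: add p2.
From p2 via ε: add p1.
No new states can be added; the closed set is {p1, p2, p5, p6, p7, p8, p9, p11}.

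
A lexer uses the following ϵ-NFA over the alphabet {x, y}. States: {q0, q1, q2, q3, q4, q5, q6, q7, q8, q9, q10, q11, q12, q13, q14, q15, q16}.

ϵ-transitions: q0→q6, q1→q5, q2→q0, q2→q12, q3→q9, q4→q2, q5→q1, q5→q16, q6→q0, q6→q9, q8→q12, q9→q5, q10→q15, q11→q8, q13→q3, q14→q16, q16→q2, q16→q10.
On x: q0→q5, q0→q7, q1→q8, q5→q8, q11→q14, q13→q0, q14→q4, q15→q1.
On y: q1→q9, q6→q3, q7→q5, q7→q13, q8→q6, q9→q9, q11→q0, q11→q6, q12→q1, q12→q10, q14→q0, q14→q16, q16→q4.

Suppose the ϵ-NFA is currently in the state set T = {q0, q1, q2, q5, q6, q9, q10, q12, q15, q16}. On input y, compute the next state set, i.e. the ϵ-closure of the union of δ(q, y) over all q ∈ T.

{q0, q1, q2, q3, q4, q5, q6, q9, q10, q12, q15, q16}

q1 on y → {q9}.
q6 on y → {q3}.
q9 on y → {q9}.
q12 on y → {q1, q10}.
q16 on y → {q4}.
No y-transition from q0, q2, q5, q10, q15.
Union after reading y: {q1, q3, q4, q9, q10}.
Now take the ϵ-closure:
From q1 via ϵ: add q5.
From q4 via ϵ: add q2.
From q10 via ϵ: add q15.
From q2 via ϵ: add q0, q12.
From q5 via ϵ: add q16.
From q0 via ϵ: add q6.
No new states can be added; the closed set is {q0, q1, q2, q3, q4, q5, q6, q9, q10, q12, q15, q16}.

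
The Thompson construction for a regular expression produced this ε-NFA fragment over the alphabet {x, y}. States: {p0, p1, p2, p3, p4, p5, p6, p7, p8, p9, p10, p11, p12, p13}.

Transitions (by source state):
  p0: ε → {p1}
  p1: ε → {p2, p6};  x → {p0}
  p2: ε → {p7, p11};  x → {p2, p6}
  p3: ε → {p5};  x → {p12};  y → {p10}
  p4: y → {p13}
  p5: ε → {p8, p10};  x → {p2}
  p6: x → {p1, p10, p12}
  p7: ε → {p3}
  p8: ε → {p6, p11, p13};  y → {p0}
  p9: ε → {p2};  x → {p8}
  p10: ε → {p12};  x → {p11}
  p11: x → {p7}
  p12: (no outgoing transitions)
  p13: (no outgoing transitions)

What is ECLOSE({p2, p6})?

Start with {p2, p6}.
From p2 via ε: add p7, p11.
From p7 via ε: add p3.
From p3 via ε: add p5.
From p5 via ε: add p8, p10.
From p8 via ε: add p13.
From p10 via ε: add p12.
No new states can be added; the closed set is {p2, p3, p5, p6, p7, p8, p10, p11, p12, p13}.

{p2, p3, p5, p6, p7, p8, p10, p11, p12, p13}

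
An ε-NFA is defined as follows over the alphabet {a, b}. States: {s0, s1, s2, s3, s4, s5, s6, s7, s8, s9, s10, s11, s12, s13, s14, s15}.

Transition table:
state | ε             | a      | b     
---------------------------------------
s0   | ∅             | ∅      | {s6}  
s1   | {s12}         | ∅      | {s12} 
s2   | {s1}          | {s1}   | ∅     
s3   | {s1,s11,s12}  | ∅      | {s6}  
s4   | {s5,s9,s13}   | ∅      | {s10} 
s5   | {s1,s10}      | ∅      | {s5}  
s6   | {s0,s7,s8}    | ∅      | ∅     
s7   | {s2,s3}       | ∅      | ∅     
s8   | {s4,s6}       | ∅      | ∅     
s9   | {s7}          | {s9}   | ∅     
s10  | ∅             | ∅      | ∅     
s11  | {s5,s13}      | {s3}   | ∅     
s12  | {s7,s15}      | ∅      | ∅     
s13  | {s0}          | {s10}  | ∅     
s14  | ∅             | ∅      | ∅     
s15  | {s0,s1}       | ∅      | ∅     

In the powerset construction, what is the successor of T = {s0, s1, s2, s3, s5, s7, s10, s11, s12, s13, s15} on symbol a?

{s0, s1, s2, s3, s5, s7, s10, s11, s12, s13, s15}

s2 on a → {s1}.
s11 on a → {s3}.
s13 on a → {s10}.
No a-transition from s0, s1, s3, s5, s7, s10, s12, s15.
Union after reading a: {s1, s3, s10}.
Now take the ε-closure:
From s1 via ε: add s12.
From s3 via ε: add s11.
From s11 via ε: add s5, s13.
From s12 via ε: add s7, s15.
From s7 via ε: add s2.
From s13 via ε: add s0.
No new states can be added; the closed set is {s0, s1, s2, s3, s5, s7, s10, s11, s12, s13, s15}.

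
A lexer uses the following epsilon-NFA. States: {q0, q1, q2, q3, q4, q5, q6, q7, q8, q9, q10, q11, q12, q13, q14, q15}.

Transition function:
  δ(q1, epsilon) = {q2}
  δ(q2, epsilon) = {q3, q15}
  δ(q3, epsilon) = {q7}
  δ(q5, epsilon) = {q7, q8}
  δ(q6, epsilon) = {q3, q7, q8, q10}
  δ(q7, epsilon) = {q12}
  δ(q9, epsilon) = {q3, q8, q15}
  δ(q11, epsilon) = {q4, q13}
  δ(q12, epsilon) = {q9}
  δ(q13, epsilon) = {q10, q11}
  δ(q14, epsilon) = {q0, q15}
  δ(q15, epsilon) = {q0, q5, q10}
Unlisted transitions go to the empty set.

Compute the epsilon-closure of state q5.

Start with {q5}.
From q5 via epsilon: add q7, q8.
From q7 via epsilon: add q12.
From q12 via epsilon: add q9.
From q9 via epsilon: add q3, q15.
From q15 via epsilon: add q0, q10.
No new states can be added; the closed set is {q0, q3, q5, q7, q8, q9, q10, q12, q15}.

{q0, q3, q5, q7, q8, q9, q10, q12, q15}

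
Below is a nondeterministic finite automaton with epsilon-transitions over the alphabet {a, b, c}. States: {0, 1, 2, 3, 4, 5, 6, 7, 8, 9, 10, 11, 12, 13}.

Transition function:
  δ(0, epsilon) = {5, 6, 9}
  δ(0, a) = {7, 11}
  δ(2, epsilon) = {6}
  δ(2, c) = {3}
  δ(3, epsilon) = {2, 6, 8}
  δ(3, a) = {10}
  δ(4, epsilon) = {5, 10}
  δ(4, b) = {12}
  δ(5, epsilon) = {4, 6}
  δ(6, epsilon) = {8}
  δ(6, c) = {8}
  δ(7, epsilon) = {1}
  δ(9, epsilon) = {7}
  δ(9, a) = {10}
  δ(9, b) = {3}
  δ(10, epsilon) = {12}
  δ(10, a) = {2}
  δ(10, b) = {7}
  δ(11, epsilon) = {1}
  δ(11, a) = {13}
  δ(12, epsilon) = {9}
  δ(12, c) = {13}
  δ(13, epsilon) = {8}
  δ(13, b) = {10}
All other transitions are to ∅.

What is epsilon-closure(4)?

Start with {4}.
From 4 via epsilon: add 5, 10.
From 5 via epsilon: add 6.
From 10 via epsilon: add 12.
From 6 via epsilon: add 8.
From 12 via epsilon: add 9.
From 9 via epsilon: add 7.
From 7 via epsilon: add 1.
No new states can be added; the closed set is {1, 4, 5, 6, 7, 8, 9, 10, 12}.

{1, 4, 5, 6, 7, 8, 9, 10, 12}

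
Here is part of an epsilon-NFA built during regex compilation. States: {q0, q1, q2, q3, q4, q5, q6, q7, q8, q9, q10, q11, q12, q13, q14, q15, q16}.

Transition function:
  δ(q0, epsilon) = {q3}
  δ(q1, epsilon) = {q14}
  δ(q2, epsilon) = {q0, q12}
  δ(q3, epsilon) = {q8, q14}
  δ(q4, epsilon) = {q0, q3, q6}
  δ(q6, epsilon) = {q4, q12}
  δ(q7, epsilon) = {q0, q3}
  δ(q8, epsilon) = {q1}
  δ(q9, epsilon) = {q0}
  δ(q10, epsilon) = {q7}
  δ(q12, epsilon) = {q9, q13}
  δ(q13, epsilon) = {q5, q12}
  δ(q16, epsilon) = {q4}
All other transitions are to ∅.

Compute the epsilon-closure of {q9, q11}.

Start with {q9, q11}.
From q9 via epsilon: add q0.
From q0 via epsilon: add q3.
From q3 via epsilon: add q8, q14.
From q8 via epsilon: add q1.
No new states can be added; the closed set is {q0, q1, q3, q8, q9, q11, q14}.

{q0, q1, q3, q8, q9, q11, q14}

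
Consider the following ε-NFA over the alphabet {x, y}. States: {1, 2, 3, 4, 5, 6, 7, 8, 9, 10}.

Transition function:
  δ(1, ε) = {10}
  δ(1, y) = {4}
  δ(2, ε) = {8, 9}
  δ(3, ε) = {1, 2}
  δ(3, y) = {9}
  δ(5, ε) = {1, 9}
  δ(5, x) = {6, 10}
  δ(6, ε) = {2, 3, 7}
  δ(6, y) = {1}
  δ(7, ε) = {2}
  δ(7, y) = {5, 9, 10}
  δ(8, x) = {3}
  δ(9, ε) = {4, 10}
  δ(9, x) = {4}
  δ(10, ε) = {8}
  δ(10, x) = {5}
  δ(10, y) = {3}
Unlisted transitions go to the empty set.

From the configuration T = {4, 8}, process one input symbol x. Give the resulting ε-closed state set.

8 on x → {3}.
No x-transition from 4.
Union after reading x: {3}.
Now take the ε-closure:
From 3 via ε: add 1, 2.
From 1 via ε: add 10.
From 2 via ε: add 8, 9.
From 9 via ε: add 4.
No new states can be added; the closed set is {1, 2, 3, 4, 8, 9, 10}.

{1, 2, 3, 4, 8, 9, 10}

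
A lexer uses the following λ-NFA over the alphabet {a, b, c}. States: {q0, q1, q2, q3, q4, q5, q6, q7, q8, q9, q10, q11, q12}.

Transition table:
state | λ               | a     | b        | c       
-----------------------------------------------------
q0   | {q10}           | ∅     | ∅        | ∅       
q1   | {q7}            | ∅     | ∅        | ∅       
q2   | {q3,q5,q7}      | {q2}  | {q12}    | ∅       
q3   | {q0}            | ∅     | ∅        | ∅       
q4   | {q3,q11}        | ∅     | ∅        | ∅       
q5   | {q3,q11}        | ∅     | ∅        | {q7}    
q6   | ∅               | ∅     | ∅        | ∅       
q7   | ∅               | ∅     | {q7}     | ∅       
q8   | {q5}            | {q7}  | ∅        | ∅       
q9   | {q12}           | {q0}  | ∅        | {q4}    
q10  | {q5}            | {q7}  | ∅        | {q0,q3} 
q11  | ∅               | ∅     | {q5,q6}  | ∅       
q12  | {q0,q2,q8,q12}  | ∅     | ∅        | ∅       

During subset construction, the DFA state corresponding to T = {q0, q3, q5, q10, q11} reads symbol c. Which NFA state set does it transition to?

{q0, q3, q5, q7, q10, q11}

q5 on c → {q7}.
q10 on c → {q0, q3}.
No c-transition from q0, q3, q11.
Union after reading c: {q0, q3, q7}.
Now take the λ-closure:
From q0 via λ: add q10.
From q10 via λ: add q5.
From q5 via λ: add q11.
No new states can be added; the closed set is {q0, q3, q5, q7, q10, q11}.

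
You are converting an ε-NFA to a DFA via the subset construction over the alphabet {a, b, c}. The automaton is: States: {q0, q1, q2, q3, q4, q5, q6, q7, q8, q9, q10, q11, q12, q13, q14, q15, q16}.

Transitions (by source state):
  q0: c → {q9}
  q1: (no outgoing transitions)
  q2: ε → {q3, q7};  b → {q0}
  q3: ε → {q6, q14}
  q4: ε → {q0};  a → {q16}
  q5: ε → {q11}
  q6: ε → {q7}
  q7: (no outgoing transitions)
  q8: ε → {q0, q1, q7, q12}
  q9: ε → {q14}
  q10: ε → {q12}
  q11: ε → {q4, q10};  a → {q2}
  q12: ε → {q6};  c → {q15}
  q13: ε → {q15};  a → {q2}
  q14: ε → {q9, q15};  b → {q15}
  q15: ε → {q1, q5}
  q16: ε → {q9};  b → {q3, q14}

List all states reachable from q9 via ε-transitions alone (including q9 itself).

Start with {q9}.
From q9 via ε: add q14.
From q14 via ε: add q15.
From q15 via ε: add q1, q5.
From q5 via ε: add q11.
From q11 via ε: add q4, q10.
From q4 via ε: add q0.
From q10 via ε: add q12.
From q12 via ε: add q6.
From q6 via ε: add q7.
No new states can be added; the closed set is {q0, q1, q4, q5, q6, q7, q9, q10, q11, q12, q14, q15}.

{q0, q1, q4, q5, q6, q7, q9, q10, q11, q12, q14, q15}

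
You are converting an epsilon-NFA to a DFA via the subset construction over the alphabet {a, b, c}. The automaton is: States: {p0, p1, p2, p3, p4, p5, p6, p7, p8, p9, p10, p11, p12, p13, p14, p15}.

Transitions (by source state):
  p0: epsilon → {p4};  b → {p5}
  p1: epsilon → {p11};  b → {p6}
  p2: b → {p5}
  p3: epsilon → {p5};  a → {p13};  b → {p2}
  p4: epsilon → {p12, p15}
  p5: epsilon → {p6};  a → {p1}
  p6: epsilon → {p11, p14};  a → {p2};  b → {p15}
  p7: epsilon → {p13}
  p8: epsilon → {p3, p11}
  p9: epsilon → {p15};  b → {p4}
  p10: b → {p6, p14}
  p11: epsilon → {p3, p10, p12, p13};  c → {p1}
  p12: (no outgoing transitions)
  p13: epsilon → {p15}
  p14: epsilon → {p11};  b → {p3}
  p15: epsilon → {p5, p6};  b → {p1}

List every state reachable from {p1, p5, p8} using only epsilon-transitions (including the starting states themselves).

Start with {p1, p5, p8}.
From p1 via epsilon: add p11.
From p5 via epsilon: add p6.
From p8 via epsilon: add p3.
From p6 via epsilon: add p14.
From p11 via epsilon: add p10, p12, p13.
From p13 via epsilon: add p15.
No new states can be added; the closed set is {p1, p3, p5, p6, p8, p10, p11, p12, p13, p14, p15}.

{p1, p3, p5, p6, p8, p10, p11, p12, p13, p14, p15}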